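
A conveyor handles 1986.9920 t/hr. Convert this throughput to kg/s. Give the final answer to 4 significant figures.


m_dot = 1986.9920 * 1000 / 3600
m_dot = 551.9 kg/s


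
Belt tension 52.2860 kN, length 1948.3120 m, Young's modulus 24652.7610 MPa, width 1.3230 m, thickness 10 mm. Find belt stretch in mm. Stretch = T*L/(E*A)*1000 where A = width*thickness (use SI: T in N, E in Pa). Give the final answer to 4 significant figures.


A = 1.3230 * 0.01 = 0.01323 m^2
Stretch = 52.2860*1000 * 1948.3120 / (24652.7610e6 * 0.01323) * 1000
Stretch = 312.3 mm


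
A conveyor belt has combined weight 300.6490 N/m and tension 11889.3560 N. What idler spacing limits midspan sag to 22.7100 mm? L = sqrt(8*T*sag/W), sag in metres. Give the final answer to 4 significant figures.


sag = 22.7100/1000 = 0.022710 m
L = sqrt(8 * 11889.3560 * 0.022710 / 300.6490)
L = 2.680 m


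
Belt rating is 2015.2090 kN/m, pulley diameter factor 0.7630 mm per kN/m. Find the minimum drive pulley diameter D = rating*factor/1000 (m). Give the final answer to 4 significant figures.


D = 2015.2090 * 0.7630 / 1000
D = 1.538 m


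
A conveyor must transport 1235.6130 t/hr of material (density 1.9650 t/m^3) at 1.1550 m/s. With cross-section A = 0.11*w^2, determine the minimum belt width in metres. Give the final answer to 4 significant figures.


A_req = 1235.6130 / (1.1550 * 1.9650 * 3600) = 0.151229 m^2
w = sqrt(0.151229 / 0.11)
w = 1.173 m


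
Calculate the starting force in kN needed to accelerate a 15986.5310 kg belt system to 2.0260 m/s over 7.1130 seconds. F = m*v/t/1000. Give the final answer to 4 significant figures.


F = 15986.5310 * 2.0260 / 7.1130 / 1000
F = 4.553 kN


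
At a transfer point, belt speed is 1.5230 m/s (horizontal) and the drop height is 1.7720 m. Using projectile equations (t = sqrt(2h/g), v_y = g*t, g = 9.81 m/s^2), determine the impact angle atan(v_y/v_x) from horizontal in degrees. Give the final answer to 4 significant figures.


t = sqrt(2*1.7720/9.81) = 0.601052 s
v_y = 9.81 * 0.601052 = 5.89632 m/s
angle = atan(5.89632 / 1.5230) = 75.52 deg


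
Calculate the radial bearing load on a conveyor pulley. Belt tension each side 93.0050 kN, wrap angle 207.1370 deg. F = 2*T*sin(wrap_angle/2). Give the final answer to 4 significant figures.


F = 2 * 93.0050 * sin(207.1370/2 deg)
F = 180.8 kN


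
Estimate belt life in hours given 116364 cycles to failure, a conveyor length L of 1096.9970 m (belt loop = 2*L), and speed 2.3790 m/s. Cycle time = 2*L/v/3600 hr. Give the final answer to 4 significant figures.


cycle_time = 2 * 1096.9970 / 2.3790 / 3600 = 0.256176 hr
life = 116364 * 0.256176 = 29810 hours


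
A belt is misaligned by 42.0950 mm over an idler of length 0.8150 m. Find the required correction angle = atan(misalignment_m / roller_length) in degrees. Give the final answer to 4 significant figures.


misalign_m = 42.0950 / 1000 = 0.042095 m
angle = atan(0.042095 / 0.8150)
angle = 2.957 deg


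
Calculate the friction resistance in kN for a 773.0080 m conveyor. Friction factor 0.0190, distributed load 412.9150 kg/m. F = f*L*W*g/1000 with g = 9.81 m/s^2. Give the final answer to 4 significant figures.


F = 0.0190 * 773.0080 * 412.9150 * 9.81 / 1000
F = 59.49 kN


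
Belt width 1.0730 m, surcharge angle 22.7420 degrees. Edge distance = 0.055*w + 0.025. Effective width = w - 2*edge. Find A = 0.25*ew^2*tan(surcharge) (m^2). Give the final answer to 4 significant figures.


edge = 0.055*1.0730 + 0.025 = 0.084015 m
ew = 1.0730 - 2*0.084015 = 0.90497 m
A = 0.25 * 0.90497^2 * tan(22.7420 deg)
A = 0.08582 m^2


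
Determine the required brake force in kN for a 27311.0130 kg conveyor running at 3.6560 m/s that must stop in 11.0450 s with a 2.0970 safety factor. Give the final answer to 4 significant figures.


F = 27311.0130 * 3.6560 / 11.0450 * 2.0970 / 1000
F = 18.96 kN


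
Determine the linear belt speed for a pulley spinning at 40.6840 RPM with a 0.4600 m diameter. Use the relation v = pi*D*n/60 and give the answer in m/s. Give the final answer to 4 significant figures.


v = pi * 0.4600 * 40.6840 / 60
v = 0.9799 m/s


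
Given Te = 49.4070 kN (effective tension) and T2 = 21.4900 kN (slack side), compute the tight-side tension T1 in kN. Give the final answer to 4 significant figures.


T1 = Te + T2 = 49.4070 + 21.4900
T1 = 70.90 kN


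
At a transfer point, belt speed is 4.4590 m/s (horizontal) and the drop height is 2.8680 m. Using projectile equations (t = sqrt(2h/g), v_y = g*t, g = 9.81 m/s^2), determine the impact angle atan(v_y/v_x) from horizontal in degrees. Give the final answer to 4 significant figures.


t = sqrt(2*2.8680/9.81) = 0.764663 s
v_y = 9.81 * 0.764663 = 7.50134 m/s
angle = atan(7.50134 / 4.4590) = 59.27 deg


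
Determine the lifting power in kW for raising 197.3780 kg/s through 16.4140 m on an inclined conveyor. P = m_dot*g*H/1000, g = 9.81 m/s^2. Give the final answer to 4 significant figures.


P = 197.3780 * 9.81 * 16.4140 / 1000
P = 31.78 kW


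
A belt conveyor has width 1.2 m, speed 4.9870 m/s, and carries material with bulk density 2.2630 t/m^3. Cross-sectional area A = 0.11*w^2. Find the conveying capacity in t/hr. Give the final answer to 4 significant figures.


A = 0.11 * 1.2^2 = 0.1584 m^2
C = 0.1584 * 4.9870 * 2.2630 * 3600
C = 6435 t/hr


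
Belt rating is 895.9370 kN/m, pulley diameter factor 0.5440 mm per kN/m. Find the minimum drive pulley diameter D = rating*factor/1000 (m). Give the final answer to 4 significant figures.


D = 895.9370 * 0.5440 / 1000
D = 0.4874 m


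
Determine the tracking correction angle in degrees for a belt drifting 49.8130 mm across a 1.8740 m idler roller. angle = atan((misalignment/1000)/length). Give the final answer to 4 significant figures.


misalign_m = 49.8130 / 1000 = 0.049813 m
angle = atan(0.049813 / 1.8740)
angle = 1.523 deg


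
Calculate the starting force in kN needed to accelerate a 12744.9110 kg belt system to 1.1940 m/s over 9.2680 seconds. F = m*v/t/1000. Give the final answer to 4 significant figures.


F = 12744.9110 * 1.1940 / 9.2680 / 1000
F = 1.642 kN


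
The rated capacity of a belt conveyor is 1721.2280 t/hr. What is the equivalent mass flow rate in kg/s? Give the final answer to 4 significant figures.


m_dot = 1721.2280 * 1000 / 3600
m_dot = 478.1 kg/s


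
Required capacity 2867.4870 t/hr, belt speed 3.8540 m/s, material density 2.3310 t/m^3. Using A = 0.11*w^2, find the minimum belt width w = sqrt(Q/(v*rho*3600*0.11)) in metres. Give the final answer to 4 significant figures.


A_req = 2867.4870 / (3.8540 * 2.3310 * 3600) = 0.0886635 m^2
w = sqrt(0.0886635 / 0.11)
w = 0.8978 m


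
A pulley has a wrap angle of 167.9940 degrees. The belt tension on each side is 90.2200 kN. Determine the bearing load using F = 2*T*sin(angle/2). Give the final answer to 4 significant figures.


F = 2 * 90.2200 * sin(167.9940/2 deg)
F = 179.5 kN


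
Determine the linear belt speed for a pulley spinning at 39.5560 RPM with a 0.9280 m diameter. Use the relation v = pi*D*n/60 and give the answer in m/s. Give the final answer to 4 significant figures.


v = pi * 0.9280 * 39.5560 / 60
v = 1.922 m/s


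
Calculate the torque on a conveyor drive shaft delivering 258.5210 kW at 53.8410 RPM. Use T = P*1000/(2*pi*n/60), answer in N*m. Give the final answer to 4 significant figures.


omega = 2*pi*53.8410/60 = 5.63822 rad/s
T = 258.5210*1000 / 5.63822
T = 45850 N*m


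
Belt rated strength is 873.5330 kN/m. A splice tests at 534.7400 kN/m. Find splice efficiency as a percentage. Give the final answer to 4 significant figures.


Eff = 534.7400 / 873.5330 * 100
Eff = 61.22 %


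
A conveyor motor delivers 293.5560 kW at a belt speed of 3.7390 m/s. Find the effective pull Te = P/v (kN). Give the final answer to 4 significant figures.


Te = P / v = 293.5560 / 3.7390
Te = 78.51 kN


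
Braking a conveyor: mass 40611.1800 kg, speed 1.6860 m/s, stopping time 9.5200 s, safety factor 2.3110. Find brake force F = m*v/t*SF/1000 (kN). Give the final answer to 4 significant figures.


F = 40611.1800 * 1.6860 / 9.5200 * 2.3110 / 1000
F = 16.62 kN


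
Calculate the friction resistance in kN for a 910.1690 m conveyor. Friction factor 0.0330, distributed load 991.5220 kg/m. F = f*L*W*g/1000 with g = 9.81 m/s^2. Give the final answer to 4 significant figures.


F = 0.0330 * 910.1690 * 991.5220 * 9.81 / 1000
F = 292.2 kN


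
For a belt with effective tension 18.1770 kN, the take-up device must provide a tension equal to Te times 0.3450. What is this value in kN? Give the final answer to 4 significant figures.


T_tu = 18.1770 * 0.3450
T_tu = 6.271 kN


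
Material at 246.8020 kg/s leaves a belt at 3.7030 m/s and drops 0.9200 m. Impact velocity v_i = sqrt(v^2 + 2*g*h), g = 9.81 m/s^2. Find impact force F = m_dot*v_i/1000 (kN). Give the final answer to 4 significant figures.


v_i = sqrt(3.7030^2 + 2*9.81*0.9200) = 5.63583 m/s
F = 246.8020 * 5.63583 / 1000
F = 1.391 kN


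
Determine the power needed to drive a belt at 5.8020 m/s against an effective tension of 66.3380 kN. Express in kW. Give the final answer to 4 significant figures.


P = Te * v = 66.3380 * 5.8020
P = 384.9 kW


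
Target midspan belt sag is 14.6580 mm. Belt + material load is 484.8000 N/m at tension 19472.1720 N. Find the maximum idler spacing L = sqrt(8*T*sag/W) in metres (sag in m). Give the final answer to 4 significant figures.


sag = 14.6580/1000 = 0.014658 m
L = sqrt(8 * 19472.1720 * 0.014658 / 484.8000)
L = 2.170 m


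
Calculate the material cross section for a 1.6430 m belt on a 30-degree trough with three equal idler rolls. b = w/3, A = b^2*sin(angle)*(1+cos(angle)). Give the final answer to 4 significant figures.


b = 1.6430/3 = 0.547667 m
A = 0.547667^2 * sin(30 deg) * (1 + cos(30 deg))
A = 0.2798 m^2


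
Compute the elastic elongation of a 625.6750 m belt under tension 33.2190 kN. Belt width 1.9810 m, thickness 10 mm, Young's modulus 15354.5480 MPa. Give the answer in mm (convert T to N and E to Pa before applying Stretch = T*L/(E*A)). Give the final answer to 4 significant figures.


A = 1.9810 * 0.01 = 0.01981 m^2
Stretch = 33.2190*1000 * 625.6750 / (15354.5480e6 * 0.01981) * 1000
Stretch = 68.33 mm


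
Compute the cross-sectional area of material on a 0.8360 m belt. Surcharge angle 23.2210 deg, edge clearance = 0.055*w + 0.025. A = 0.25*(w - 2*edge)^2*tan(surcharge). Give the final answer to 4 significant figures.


edge = 0.055*0.8360 + 0.025 = 0.07098 m
ew = 0.8360 - 2*0.07098 = 0.69404 m
A = 0.25 * 0.69404^2 * tan(23.2210 deg)
A = 0.05167 m^2


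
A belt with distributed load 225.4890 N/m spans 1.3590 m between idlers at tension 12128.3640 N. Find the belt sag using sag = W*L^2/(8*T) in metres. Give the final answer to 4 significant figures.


sag = 225.4890 * 1.3590^2 / (8 * 12128.3640)
sag = 0.004292 m


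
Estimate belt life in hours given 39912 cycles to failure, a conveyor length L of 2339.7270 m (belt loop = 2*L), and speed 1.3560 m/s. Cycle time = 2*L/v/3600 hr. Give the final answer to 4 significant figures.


cycle_time = 2 * 2339.7270 / 1.3560 / 3600 = 0.95859 hr
life = 39912 * 0.95859 = 38260 hours


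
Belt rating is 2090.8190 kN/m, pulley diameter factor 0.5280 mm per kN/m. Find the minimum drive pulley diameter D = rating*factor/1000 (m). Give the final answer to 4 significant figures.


D = 2090.8190 * 0.5280 / 1000
D = 1.104 m


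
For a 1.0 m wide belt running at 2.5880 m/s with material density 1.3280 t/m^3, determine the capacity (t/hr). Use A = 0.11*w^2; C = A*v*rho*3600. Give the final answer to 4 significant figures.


A = 0.11 * 1.0^2 = 0.11 m^2
C = 0.11 * 2.5880 * 1.3280 * 3600
C = 1361 t/hr


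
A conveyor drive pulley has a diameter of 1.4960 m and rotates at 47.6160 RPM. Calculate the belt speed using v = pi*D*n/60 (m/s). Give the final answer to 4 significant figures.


v = pi * 1.4960 * 47.6160 / 60
v = 3.730 m/s


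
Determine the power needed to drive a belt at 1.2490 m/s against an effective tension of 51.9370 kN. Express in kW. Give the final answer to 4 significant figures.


P = Te * v = 51.9370 * 1.2490
P = 64.87 kW


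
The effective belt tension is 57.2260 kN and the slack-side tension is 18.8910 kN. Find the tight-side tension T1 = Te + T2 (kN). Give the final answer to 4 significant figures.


T1 = Te + T2 = 57.2260 + 18.8910
T1 = 76.12 kN


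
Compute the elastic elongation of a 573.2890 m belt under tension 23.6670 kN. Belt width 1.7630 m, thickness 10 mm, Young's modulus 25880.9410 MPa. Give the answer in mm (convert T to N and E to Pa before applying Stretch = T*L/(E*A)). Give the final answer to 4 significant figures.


A = 1.7630 * 0.01 = 0.01763 m^2
Stretch = 23.6670*1000 * 573.2890 / (25880.9410e6 * 0.01763) * 1000
Stretch = 29.74 mm


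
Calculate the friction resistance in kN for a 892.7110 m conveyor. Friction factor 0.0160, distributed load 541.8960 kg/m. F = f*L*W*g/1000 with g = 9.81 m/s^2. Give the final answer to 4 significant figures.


F = 0.0160 * 892.7110 * 541.8960 * 9.81 / 1000
F = 75.93 kN


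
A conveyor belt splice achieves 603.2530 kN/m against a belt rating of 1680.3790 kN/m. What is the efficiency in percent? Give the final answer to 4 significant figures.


Eff = 603.2530 / 1680.3790 * 100
Eff = 35.90 %


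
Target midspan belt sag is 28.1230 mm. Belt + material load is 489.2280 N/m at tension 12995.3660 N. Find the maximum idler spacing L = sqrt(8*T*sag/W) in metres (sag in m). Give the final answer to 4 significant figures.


sag = 28.1230/1000 = 0.028123 m
L = sqrt(8 * 12995.3660 * 0.028123 / 489.2280)
L = 2.445 m


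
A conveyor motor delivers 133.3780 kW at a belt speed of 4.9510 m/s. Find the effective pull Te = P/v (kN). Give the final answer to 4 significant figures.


Te = P / v = 133.3780 / 4.9510
Te = 26.94 kN


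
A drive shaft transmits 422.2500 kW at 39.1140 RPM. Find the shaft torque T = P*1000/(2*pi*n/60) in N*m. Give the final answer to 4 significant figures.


omega = 2*pi*39.1140/60 = 4.09601 rad/s
T = 422.2500*1000 / 4.09601
T = 103100 N*m


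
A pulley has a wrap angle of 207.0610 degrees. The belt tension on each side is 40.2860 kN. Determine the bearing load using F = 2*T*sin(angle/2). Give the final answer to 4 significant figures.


F = 2 * 40.2860 * sin(207.0610/2 deg)
F = 78.34 kN


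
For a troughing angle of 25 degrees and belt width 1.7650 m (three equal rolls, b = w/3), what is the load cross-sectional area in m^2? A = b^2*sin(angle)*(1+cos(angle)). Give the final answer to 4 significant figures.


b = 1.7650/3 = 0.588333 m
A = 0.588333^2 * sin(25 deg) * (1 + cos(25 deg))
A = 0.2789 m^2


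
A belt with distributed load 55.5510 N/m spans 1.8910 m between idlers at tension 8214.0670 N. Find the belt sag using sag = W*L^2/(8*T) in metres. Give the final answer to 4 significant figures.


sag = 55.5510 * 1.8910^2 / (8 * 8214.0670)
sag = 0.003023 m


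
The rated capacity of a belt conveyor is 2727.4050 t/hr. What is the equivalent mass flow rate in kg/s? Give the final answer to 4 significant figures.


m_dot = 2727.4050 * 1000 / 3600
m_dot = 757.6 kg/s


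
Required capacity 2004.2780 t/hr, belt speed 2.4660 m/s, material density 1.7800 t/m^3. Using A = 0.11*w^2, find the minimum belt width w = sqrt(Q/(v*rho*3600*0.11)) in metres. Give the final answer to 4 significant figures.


A_req = 2004.2780 / (2.4660 * 1.7800 * 3600) = 0.126836 m^2
w = sqrt(0.126836 / 0.11)
w = 1.074 m


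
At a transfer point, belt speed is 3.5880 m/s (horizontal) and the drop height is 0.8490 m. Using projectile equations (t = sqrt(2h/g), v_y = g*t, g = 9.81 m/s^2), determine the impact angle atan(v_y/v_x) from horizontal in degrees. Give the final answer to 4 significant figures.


t = sqrt(2*0.8490/9.81) = 0.416039 s
v_y = 9.81 * 0.416039 = 4.08134 m/s
angle = atan(4.08134 / 3.5880) = 48.68 deg


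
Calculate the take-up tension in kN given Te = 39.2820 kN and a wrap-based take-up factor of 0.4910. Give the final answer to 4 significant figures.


T_tu = 39.2820 * 0.4910
T_tu = 19.29 kN


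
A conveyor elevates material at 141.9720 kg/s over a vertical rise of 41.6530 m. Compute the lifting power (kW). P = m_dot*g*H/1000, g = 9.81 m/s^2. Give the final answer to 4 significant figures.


P = 141.9720 * 9.81 * 41.6530 / 1000
P = 58.01 kW


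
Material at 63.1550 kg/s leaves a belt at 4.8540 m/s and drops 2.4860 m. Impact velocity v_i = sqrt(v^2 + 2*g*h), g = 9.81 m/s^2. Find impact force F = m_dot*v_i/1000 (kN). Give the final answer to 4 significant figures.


v_i = sqrt(4.8540^2 + 2*9.81*2.4860) = 8.50509 m/s
F = 63.1550 * 8.50509 / 1000
F = 0.5371 kN


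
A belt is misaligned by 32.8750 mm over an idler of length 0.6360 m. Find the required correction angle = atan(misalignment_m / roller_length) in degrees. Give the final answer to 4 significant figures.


misalign_m = 32.8750 / 1000 = 0.032875 m
angle = atan(0.032875 / 0.6360)
angle = 2.959 deg


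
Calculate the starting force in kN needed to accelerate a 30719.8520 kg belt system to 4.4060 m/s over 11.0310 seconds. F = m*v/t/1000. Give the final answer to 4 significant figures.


F = 30719.8520 * 4.4060 / 11.0310 / 1000
F = 12.27 kN


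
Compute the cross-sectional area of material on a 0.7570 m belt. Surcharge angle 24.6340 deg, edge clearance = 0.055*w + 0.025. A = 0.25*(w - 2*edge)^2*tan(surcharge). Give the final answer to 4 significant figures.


edge = 0.055*0.7570 + 0.025 = 0.066635 m
ew = 0.7570 - 2*0.066635 = 0.62373 m
A = 0.25 * 0.62373^2 * tan(24.6340 deg)
A = 0.04460 m^2


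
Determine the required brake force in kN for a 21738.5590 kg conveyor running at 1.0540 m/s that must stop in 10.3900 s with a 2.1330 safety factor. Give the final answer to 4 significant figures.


F = 21738.5590 * 1.0540 / 10.3900 * 2.1330 / 1000
F = 4.704 kN


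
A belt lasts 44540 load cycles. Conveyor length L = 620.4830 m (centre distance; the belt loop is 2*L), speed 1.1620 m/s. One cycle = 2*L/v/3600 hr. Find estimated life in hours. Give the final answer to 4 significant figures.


cycle_time = 2 * 620.4830 / 1.1620 / 3600 = 0.296655 hr
life = 44540 * 0.296655 = 13210 hours


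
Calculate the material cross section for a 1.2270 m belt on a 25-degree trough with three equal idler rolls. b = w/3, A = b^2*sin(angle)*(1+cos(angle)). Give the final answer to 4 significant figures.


b = 1.2270/3 = 0.409 m
A = 0.409^2 * sin(25 deg) * (1 + cos(25 deg))
A = 0.1348 m^2


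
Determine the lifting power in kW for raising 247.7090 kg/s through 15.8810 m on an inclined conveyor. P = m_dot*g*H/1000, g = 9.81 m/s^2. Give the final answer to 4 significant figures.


P = 247.7090 * 9.81 * 15.8810 / 1000
P = 38.59 kW


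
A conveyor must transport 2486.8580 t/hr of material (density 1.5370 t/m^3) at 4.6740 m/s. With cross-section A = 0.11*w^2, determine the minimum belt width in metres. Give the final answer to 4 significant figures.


A_req = 2486.8580 / (4.6740 * 1.5370 * 3600) = 0.0961581 m^2
w = sqrt(0.0961581 / 0.11)
w = 0.9350 m


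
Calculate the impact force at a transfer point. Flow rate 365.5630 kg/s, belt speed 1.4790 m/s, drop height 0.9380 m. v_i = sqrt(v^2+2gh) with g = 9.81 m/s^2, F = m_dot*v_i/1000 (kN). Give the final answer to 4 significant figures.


v_i = sqrt(1.4790^2 + 2*9.81*0.9380) = 4.53773 m/s
F = 365.5630 * 4.53773 / 1000
F = 1.659 kN


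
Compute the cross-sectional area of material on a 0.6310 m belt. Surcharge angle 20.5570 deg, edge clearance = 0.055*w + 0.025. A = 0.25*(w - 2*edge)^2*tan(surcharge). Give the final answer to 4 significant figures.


edge = 0.055*0.6310 + 0.025 = 0.059705 m
ew = 0.6310 - 2*0.059705 = 0.51159 m
A = 0.25 * 0.51159^2 * tan(20.5570 deg)
A = 0.02454 m^2


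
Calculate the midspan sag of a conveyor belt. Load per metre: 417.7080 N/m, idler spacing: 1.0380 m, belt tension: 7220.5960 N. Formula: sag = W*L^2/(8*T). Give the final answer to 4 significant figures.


sag = 417.7080 * 1.0380^2 / (8 * 7220.5960)
sag = 0.007791 m


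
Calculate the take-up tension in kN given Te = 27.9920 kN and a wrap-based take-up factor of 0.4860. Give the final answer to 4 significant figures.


T_tu = 27.9920 * 0.4860
T_tu = 13.60 kN


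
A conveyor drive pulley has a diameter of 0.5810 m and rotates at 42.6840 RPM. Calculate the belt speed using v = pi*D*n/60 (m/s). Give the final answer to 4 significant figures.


v = pi * 0.5810 * 42.6840 / 60
v = 1.298 m/s


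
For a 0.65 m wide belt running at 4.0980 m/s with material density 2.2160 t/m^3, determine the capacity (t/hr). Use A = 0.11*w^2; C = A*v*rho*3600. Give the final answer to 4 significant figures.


A = 0.11 * 0.65^2 = 0.046475 m^2
C = 0.046475 * 4.0980 * 2.2160 * 3600
C = 1519 t/hr


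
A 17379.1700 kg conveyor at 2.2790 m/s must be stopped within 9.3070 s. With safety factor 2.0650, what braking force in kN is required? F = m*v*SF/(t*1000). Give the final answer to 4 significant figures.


F = 17379.1700 * 2.2790 / 9.3070 * 2.0650 / 1000
F = 8.788 kN


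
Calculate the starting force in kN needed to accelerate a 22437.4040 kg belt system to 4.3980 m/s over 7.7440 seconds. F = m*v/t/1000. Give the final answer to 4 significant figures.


F = 22437.4040 * 4.3980 / 7.7440 / 1000
F = 12.74 kN


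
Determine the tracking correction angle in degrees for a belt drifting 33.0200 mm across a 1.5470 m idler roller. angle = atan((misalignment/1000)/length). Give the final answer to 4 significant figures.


misalign_m = 33.0200 / 1000 = 0.033020 m
angle = atan(0.033020 / 1.5470)
angle = 1.223 deg


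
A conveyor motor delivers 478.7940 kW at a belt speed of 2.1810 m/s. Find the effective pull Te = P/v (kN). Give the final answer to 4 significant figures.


Te = P / v = 478.7940 / 2.1810
Te = 219.5 kN


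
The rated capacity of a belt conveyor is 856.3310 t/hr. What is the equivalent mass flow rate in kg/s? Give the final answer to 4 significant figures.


m_dot = 856.3310 * 1000 / 3600
m_dot = 237.9 kg/s


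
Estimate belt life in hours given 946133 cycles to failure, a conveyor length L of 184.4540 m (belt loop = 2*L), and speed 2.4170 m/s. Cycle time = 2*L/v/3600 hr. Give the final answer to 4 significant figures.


cycle_time = 2 * 184.4540 / 2.4170 / 3600 = 0.0423974 hr
life = 946133 * 0.0423974 = 40110 hours


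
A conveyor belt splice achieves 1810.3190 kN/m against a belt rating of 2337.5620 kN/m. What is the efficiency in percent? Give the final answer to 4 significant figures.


Eff = 1810.3190 / 2337.5620 * 100
Eff = 77.44 %


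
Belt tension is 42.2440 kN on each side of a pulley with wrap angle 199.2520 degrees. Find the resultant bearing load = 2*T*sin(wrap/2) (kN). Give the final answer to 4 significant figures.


F = 2 * 42.2440 * sin(199.2520/2 deg)
F = 83.30 kN


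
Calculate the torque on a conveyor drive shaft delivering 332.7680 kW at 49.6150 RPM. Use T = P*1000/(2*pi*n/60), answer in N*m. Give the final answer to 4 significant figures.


omega = 2*pi*49.6150/60 = 5.19567 rad/s
T = 332.7680*1000 / 5.19567
T = 64050 N*m


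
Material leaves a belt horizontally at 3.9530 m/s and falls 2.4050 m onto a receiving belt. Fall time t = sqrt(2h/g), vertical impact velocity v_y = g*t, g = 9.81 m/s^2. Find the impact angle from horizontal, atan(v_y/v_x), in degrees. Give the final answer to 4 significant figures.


t = sqrt(2*2.4050/9.81) = 0.700226 s
v_y = 9.81 * 0.700226 = 6.86922 m/s
angle = atan(6.86922 / 3.9530) = 60.08 deg


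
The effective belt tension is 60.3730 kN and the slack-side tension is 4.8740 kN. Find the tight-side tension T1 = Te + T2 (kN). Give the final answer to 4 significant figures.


T1 = Te + T2 = 60.3730 + 4.8740
T1 = 65.25 kN


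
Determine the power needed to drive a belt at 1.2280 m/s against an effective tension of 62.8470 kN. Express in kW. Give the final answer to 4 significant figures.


P = Te * v = 62.8470 * 1.2280
P = 77.18 kW


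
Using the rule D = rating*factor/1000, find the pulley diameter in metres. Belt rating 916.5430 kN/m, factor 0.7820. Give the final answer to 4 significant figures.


D = 916.5430 * 0.7820 / 1000
D = 0.7167 m


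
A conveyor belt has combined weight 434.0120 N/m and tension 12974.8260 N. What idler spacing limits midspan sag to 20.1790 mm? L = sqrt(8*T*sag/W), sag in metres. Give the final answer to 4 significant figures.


sag = 20.1790/1000 = 0.020179 m
L = sqrt(8 * 12974.8260 * 0.020179 / 434.0120)
L = 2.197 m


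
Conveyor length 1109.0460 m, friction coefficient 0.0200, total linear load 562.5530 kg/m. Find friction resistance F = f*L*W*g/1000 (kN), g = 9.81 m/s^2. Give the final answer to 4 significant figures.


F = 0.0200 * 1109.0460 * 562.5530 * 9.81 / 1000
F = 122.4 kN


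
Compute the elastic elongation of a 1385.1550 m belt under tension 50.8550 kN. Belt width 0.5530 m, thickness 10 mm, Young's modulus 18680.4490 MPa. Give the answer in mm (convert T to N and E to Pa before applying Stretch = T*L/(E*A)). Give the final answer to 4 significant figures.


A = 0.5530 * 0.01 = 0.00553 m^2
Stretch = 50.8550*1000 * 1385.1550 / (18680.4490e6 * 0.00553) * 1000
Stretch = 681.9 mm


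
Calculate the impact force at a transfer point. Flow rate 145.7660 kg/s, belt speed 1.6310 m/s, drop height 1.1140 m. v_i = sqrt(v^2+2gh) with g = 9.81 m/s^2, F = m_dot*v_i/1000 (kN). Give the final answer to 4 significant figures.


v_i = sqrt(1.6310^2 + 2*9.81*1.1140) = 4.95145 m/s
F = 145.7660 * 4.95145 / 1000
F = 0.7218 kN


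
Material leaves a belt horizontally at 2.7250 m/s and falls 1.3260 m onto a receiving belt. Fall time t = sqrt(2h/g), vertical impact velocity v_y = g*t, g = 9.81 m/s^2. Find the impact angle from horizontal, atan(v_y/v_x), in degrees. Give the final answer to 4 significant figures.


t = sqrt(2*1.3260/9.81) = 0.519939 s
v_y = 9.81 * 0.519939 = 5.1006 m/s
angle = atan(5.1006 / 2.7250) = 61.89 deg


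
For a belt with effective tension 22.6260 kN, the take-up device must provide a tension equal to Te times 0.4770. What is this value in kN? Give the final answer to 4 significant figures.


T_tu = 22.6260 * 0.4770
T_tu = 10.79 kN


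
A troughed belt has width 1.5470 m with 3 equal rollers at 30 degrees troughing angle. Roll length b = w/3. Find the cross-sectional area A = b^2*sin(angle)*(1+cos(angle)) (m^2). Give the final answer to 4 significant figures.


b = 1.5470/3 = 0.515667 m
A = 0.515667^2 * sin(30 deg) * (1 + cos(30 deg))
A = 0.2481 m^2


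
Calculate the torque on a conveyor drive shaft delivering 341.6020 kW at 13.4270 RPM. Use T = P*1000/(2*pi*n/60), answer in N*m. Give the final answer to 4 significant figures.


omega = 2*pi*13.4270/60 = 1.40607 rad/s
T = 341.6020*1000 / 1.40607
T = 242900 N*m


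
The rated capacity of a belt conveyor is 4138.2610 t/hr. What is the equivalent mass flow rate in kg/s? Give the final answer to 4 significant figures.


m_dot = 4138.2610 * 1000 / 3600
m_dot = 1150 kg/s


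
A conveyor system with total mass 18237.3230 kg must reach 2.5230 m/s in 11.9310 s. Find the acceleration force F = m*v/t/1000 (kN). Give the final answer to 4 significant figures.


F = 18237.3230 * 2.5230 / 11.9310 / 1000
F = 3.857 kN


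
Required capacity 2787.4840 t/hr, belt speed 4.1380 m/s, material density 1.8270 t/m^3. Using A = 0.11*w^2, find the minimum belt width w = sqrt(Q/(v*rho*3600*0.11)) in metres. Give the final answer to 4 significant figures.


A_req = 2787.4840 / (4.1380 * 1.8270 * 3600) = 0.102419 m^2
w = sqrt(0.102419 / 0.11)
w = 0.9649 m


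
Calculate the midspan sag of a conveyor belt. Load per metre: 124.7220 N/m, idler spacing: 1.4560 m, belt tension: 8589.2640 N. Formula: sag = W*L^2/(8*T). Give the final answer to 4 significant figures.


sag = 124.7220 * 1.4560^2 / (8 * 8589.2640)
sag = 0.003848 m


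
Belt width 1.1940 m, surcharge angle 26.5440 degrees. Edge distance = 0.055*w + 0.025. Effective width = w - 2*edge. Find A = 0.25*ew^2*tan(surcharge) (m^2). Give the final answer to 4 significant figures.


edge = 0.055*1.1940 + 0.025 = 0.09067 m
ew = 1.1940 - 2*0.09067 = 1.01266 m
A = 0.25 * 1.01266^2 * tan(26.5440 deg)
A = 0.1281 m^2


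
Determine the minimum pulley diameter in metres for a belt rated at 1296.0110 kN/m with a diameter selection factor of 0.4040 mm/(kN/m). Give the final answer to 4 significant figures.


D = 1296.0110 * 0.4040 / 1000
D = 0.5236 m


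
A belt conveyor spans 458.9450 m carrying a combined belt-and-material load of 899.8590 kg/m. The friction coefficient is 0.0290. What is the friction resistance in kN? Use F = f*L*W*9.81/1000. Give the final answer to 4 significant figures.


F = 0.0290 * 458.9450 * 899.8590 * 9.81 / 1000
F = 117.5 kN


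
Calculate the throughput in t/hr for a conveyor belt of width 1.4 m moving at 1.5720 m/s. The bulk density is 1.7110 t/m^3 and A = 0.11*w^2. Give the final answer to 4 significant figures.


A = 0.11 * 1.4^2 = 0.2156 m^2
C = 0.2156 * 1.5720 * 1.7110 * 3600
C = 2088 t/hr


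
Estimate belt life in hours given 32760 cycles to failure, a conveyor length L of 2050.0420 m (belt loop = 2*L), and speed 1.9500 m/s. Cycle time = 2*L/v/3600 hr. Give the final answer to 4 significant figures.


cycle_time = 2 * 2050.0420 / 1.9500 / 3600 = 0.584058 hr
life = 32760 * 0.584058 = 19130 hours


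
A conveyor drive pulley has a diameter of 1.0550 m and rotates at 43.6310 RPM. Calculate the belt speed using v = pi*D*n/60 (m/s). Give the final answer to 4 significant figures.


v = pi * 1.0550 * 43.6310 / 60
v = 2.410 m/s


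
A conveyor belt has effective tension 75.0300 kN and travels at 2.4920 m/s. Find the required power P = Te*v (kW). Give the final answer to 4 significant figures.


P = Te * v = 75.0300 * 2.4920
P = 187.0 kW


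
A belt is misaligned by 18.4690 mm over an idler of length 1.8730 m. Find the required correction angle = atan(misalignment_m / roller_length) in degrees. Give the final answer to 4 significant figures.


misalign_m = 18.4690 / 1000 = 0.018469 m
angle = atan(0.018469 / 1.8730)
angle = 0.5650 deg


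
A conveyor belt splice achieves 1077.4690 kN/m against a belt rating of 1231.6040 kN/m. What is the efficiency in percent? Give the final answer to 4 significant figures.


Eff = 1077.4690 / 1231.6040 * 100
Eff = 87.49 %


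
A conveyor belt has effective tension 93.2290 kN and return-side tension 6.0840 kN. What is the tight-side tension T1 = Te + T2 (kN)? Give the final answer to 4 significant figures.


T1 = Te + T2 = 93.2290 + 6.0840
T1 = 99.31 kN


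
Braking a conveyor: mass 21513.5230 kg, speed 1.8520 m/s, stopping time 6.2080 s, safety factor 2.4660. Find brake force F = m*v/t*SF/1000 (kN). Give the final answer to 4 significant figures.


F = 21513.5230 * 1.8520 / 6.2080 * 2.4660 / 1000
F = 15.83 kN


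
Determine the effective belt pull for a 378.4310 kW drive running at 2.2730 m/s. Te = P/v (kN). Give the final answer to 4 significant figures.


Te = P / v = 378.4310 / 2.2730
Te = 166.5 kN


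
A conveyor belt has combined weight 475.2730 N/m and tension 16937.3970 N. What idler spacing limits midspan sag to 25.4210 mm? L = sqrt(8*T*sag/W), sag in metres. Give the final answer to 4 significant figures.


sag = 25.4210/1000 = 0.025421 m
L = sqrt(8 * 16937.3970 * 0.025421 / 475.2730)
L = 2.692 m


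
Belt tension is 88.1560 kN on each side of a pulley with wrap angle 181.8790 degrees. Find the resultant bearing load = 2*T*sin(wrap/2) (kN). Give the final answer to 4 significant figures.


F = 2 * 88.1560 * sin(181.8790/2 deg)
F = 176.3 kN


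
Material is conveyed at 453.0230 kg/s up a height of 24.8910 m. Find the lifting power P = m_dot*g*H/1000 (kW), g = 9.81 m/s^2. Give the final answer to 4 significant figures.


P = 453.0230 * 9.81 * 24.8910 / 1000
P = 110.6 kW


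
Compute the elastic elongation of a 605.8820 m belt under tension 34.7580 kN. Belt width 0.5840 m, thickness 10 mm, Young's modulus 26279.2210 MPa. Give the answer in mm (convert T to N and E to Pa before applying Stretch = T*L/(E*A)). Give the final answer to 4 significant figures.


A = 0.5840 * 0.01 = 0.00584 m^2
Stretch = 34.7580*1000 * 605.8820 / (26279.2210e6 * 0.00584) * 1000
Stretch = 137.2 mm


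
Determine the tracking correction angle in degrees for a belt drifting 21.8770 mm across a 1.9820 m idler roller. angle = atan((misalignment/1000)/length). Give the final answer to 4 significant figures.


misalign_m = 21.8770 / 1000 = 0.021877 m
angle = atan(0.021877 / 1.9820)
angle = 0.6324 deg


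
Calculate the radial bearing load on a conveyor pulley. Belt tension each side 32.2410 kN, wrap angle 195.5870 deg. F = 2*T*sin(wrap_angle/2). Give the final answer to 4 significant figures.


F = 2 * 32.2410 * sin(195.5870/2 deg)
F = 63.89 kN


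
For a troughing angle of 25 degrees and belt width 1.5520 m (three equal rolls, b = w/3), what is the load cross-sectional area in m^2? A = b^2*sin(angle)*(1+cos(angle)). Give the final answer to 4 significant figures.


b = 1.5520/3 = 0.517333 m
A = 0.517333^2 * sin(25 deg) * (1 + cos(25 deg))
A = 0.2156 m^2


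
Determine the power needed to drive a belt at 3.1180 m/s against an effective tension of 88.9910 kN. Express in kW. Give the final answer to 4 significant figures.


P = Te * v = 88.9910 * 3.1180
P = 277.5 kW


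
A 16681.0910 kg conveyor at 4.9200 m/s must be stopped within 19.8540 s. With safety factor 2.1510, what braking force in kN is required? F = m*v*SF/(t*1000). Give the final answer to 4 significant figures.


F = 16681.0910 * 4.9200 / 19.8540 * 2.1510 / 1000
F = 8.892 kN


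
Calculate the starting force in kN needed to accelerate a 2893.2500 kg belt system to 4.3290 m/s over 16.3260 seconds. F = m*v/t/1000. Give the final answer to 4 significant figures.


F = 2893.2500 * 4.3290 / 16.3260 / 1000
F = 0.7672 kN


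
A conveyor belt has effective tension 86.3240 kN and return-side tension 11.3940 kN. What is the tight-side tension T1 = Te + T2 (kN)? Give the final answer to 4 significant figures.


T1 = Te + T2 = 86.3240 + 11.3940
T1 = 97.72 kN


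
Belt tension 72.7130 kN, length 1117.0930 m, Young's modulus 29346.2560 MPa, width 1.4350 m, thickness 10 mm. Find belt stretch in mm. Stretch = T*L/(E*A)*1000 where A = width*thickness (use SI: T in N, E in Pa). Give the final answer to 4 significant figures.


A = 1.4350 * 0.01 = 0.01435 m^2
Stretch = 72.7130*1000 * 1117.0930 / (29346.2560e6 * 0.01435) * 1000
Stretch = 192.9 mm


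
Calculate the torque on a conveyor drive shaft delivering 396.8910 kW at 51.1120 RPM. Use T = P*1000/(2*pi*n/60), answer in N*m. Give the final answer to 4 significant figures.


omega = 2*pi*51.1120/60 = 5.35244 rad/s
T = 396.8910*1000 / 5.35244
T = 74150 N*m


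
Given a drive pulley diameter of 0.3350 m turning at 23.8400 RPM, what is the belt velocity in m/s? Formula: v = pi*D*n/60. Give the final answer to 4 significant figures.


v = pi * 0.3350 * 23.8400 / 60
v = 0.4182 m/s


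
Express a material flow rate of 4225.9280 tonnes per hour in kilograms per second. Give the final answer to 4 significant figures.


m_dot = 4225.9280 * 1000 / 3600
m_dot = 1174 kg/s


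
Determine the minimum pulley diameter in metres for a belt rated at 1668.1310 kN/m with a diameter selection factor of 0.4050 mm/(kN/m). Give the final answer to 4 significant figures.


D = 1668.1310 * 0.4050 / 1000
D = 0.6756 m


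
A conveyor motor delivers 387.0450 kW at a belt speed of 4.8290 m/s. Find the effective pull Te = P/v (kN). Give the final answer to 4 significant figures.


Te = P / v = 387.0450 / 4.8290
Te = 80.15 kN


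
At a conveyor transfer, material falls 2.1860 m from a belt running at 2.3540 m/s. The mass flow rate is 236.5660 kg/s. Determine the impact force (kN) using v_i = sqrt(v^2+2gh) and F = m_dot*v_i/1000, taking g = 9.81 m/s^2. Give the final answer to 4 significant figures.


v_i = sqrt(2.3540^2 + 2*9.81*2.1860) = 6.95921 m/s
F = 236.5660 * 6.95921 / 1000
F = 1.646 kN


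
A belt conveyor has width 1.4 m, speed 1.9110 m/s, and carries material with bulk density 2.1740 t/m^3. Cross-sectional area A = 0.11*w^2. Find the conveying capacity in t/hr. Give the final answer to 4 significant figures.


A = 0.11 * 1.4^2 = 0.2156 m^2
C = 0.2156 * 1.9110 * 2.1740 * 3600
C = 3225 t/hr


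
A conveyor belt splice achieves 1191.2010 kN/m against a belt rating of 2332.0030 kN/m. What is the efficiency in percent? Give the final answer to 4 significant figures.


Eff = 1191.2010 / 2332.0030 * 100
Eff = 51.08 %


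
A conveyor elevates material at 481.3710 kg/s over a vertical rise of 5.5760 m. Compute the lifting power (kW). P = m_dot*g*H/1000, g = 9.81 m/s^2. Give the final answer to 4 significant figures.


P = 481.3710 * 9.81 * 5.5760 / 1000
P = 26.33 kW


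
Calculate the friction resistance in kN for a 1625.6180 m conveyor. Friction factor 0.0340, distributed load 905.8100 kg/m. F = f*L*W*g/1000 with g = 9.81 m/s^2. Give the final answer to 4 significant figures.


F = 0.0340 * 1625.6180 * 905.8100 * 9.81 / 1000
F = 491.1 kN


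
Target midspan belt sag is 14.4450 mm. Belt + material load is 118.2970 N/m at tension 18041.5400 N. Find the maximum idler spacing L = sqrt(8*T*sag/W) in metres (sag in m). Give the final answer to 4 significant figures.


sag = 14.4450/1000 = 0.014445 m
L = sqrt(8 * 18041.5400 * 0.014445 / 118.2970)
L = 4.198 m


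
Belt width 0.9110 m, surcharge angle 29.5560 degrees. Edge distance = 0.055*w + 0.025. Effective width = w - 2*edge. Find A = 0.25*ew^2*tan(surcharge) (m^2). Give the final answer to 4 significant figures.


edge = 0.055*0.9110 + 0.025 = 0.075105 m
ew = 0.9110 - 2*0.075105 = 0.76079 m
A = 0.25 * 0.76079^2 * tan(29.5560 deg)
A = 0.08205 m^2


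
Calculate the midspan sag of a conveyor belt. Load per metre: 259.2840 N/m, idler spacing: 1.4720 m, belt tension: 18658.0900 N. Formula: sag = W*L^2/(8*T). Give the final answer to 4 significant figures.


sag = 259.2840 * 1.4720^2 / (8 * 18658.0900)
sag = 0.003764 m


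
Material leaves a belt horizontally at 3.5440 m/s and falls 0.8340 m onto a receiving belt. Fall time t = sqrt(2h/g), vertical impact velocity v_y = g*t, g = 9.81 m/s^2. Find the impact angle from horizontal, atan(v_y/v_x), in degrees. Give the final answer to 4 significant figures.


t = sqrt(2*0.8340/9.81) = 0.412348 s
v_y = 9.81 * 0.412348 = 4.04513 m/s
angle = atan(4.04513 / 3.5440) = 48.78 deg


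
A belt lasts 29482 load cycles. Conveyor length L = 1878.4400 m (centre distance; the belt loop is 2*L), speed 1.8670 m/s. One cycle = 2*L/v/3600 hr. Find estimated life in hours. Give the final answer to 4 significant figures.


cycle_time = 2 * 1878.4400 / 1.8670 / 3600 = 0.55896 hr
life = 29482 * 0.55896 = 16480 hours


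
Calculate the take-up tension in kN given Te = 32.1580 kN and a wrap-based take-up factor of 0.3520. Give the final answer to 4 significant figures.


T_tu = 32.1580 * 0.3520
T_tu = 11.32 kN


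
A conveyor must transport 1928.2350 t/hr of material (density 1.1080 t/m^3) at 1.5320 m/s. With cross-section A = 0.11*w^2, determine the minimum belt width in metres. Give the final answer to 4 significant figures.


A_req = 1928.2350 / (1.5320 * 1.1080 * 3600) = 0.315543 m^2
w = sqrt(0.315543 / 0.11)
w = 1.694 m


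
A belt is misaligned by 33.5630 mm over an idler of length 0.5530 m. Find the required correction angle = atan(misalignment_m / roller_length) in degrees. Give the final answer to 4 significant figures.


misalign_m = 33.5630 / 1000 = 0.033563 m
angle = atan(0.033563 / 0.5530)
angle = 3.473 deg


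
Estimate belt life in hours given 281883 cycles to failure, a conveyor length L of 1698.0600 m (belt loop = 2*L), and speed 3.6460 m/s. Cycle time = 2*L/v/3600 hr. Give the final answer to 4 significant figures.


cycle_time = 2 * 1698.0600 / 3.6460 / 3600 = 0.25874 hr
life = 281883 * 0.25874 = 72930 hours
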